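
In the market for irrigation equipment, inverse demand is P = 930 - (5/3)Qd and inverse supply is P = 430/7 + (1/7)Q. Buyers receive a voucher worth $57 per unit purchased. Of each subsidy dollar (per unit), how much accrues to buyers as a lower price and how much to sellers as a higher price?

Pre-subsidy: 930 - (5/3)Q = 430/7 + (1/7)Q gives Q* = 480 and P* = 130.
With the rebate, buyers effectively pay Pb = Ps − 57, where Ps is the price sellers receive.
On the curves, Pb = 930 - (5/3)Q and Ps = 430/7 + (1/7)Q; the wedge Ps − Pb = 57 gives 430/7 + (1/7)Q − (930 - (5/3)Q) = 57, so Q' = 511.5.
Then Pb = 930 − (5/3)·511.5 = 77.5 and Ps = 430/7 + (1/7)·511.5 = 134.5.
Buyers' price falls by P* − Pb = 130 − 77.5 = 52.5; sellers' price rises by Ps − P* = 134.5 − 130 = 4.5.

Buyers gain $52.5 per unit; sellers gain $4.5 per unit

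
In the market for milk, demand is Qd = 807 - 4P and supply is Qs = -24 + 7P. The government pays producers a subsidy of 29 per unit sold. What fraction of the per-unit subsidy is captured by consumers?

Pre-subsidy: 807 - 4P = -24 + 7P gives P* = 831/11, Q* = 5553/11.
With the subsidy, sellers receive Ps = Pb + 29 for each unit, where Pb is the price buyers pay.
Supply in terms of Pb becomes Qs = -24 + 7(Pb + 29) = 179 + 7Pb. Setting this equal to demand: 807 - 4Pb = 179 + 7Pb, so Pb = 628/11.
Sellers receive Ps = 628/11 + 29 = 947/11; Q' = 807 − 4·(628/11) = 6365/11.
Buyers' price falls by P* − Pb = 831/11 − 628/11 = 203/11; sellers' price rises by Ps − P* = 947/11 − 831/11 = 116/11.
So consumers capture (203/11)/29 = 7/11 of each unit of subsidy.

Consumer share = 7/11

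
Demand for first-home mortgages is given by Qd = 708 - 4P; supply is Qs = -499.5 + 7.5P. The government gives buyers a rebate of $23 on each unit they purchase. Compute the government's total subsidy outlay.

Government cost = $8004

Pre-subsidy: 708 - 4P = -499.5 + 7.5P gives P* = 105, Q* = 288.
With the rebate, buyers effectively pay Pb = Ps − 23, where Ps is the price sellers receive.
Demand in terms of Ps becomes Qd = 708 − 4(Ps − 23) = 800 - 4Ps. Setting this equal to supply: 800 - 4Ps = -499.5 + 7.5Ps, so Ps = 113.
Buyers pay Pb = 113 − 23 = 90; Q' = -499.5 + 7.5·113 = 348.
Government outlay = subsidy × quantity = 23 × 348 = 8004.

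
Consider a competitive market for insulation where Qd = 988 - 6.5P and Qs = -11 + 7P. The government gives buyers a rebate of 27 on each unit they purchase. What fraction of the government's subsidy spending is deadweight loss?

Pre-subsidy: 988 - 6.5P = -11 + 7P gives P* = 74, Q* = 507.
With the rebate, buyers effectively pay Pb = Ps − 27, where Ps is the price sellers receive.
Demand in terms of Ps becomes Qd = 988 − 6.5(Ps − 27) = 1163.5 - 6.5Ps. Setting this equal to supply: 1163.5 - 6.5Ps = -11 + 7Ps, so Ps = 87.
Buyers pay Pb = 87 − 27 = 60; Q' = -11 + 7·87 = 598.
ΔCS = ½(507 + 598)(74 − 60) = 7735; ΔPS = ½(507 + 598)(87 − 74) = 7182.5.
Government spending = 27 × 598 = 16146.
DWL = ½ × 27 × (598 − 507) = 1228.5; fraction = 1228.5 / 16146 = 7/92.

DWL / government spending = 7/92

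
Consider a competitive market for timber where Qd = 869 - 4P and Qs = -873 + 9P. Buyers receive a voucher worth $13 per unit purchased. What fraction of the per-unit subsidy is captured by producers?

Producer share = 4/13

Pre-subsidy: 869 - 4P = -873 + 9P gives P* = 134, Q* = 333.
With the rebate, buyers effectively pay Pb = Ps − 13, where Ps is the price sellers receive.
Demand in terms of Ps becomes Qd = 869 − 4(Ps − 13) = 921 - 4Ps. Setting this equal to supply: 921 - 4Ps = -873 + 9Ps, so Ps = 138.
Buyers pay Pb = 138 − 13 = 125; Q' = -873 + 9·138 = 369.
Buyers' price falls by P* − Pb = 134 − 125 = 9; sellers' price rises by Ps − P* = 138 − 134 = 4.
So producers capture 4/13 = 4/13 of each unit of subsidy.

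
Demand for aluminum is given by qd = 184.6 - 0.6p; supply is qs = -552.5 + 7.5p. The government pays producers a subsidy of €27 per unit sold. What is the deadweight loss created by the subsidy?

Deadweight loss = €202.5

Pre-subsidy: 184.6 - 0.6p = -552.5 + 7.5p gives p* = 91, q* = 130.
With the subsidy, sellers receive ps = pb + 27 for each unit, where pb is the price buyers pay.
Supply in terms of pb becomes qs = -552.5 + 7.5(pb + 27) = -350 + 7.5pb. Setting this equal to demand: 184.6 - 0.6pb = -350 + 7.5pb, so pb = 66.
Sellers receive ps = 66 + 27 = 93; q' = 184.6 − 0.6·66 = 145.
The subsidy expands output by 145 − 130 = 15 past the efficient level; on those units the gap between marginal cost and willingness to pay runs from 0 up to 27.
DWL = ½ × 27 × 15 = 202.5.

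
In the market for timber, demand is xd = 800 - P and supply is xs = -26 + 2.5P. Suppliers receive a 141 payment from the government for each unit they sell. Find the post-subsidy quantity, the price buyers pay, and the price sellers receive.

Pre-subsidy: 800 - P = -26 + 2.5P gives P* = 236, x* = 564.
With the subsidy, sellers receive Ps = Pb + 141 for each unit, where Pb is the price buyers pay.
Supply in terms of Pb becomes xs = -26 + 2.5(Pb + 141) = 326.5 + 2.5Pb. Setting this equal to demand: 800 - Pb = 326.5 + 2.5Pb, so Pb = 947/7.
Sellers receive Ps = 947/7 + 141 = 1934/7; x' = 800 − 1·(947/7) = 4653/7.

x' = 4653/7; buyers pay 947/7; sellers receive 1934/7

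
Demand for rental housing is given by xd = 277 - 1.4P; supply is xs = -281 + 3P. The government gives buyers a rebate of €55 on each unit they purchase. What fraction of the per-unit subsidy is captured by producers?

Pre-subsidy: 277 - 1.4P = -281 + 3P gives P* = 1395/11, x* = 1094/11.
With the rebate, buyers effectively pay Pb = Ps − 55, where Ps is the price sellers receive.
Demand in terms of Ps becomes xd = 277 − 1.4(Ps − 55) = 354 - 1.4Ps. Setting this equal to supply: 354 - 1.4Ps = -281 + 3Ps, so Ps = 3175/22.
Buyers pay Pb = 3175/22 − 55 = 1965/22; x' = -281 + 3·(3175/22) = 3343/22.
Buyers' price falls by P* − Pb = 1395/11 − 1965/22 = 37.5; sellers' price rises by Ps − P* = 3175/22 − 1395/11 = 17.5.
So producers capture 17.5/55 = 7/22 of each unit of subsidy.

Producer share = 7/22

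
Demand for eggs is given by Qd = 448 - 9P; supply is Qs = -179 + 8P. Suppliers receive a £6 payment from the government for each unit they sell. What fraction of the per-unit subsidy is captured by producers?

Pre-subsidy: 448 - 9P = -179 + 8P gives P* = 627/17, Q* = 1973/17.
With the subsidy, sellers receive Ps = Pb + 6 for each unit, where Pb is the price buyers pay.
Supply in terms of Pb becomes Qs = -179 + 8(Pb + 6) = -131 + 8Pb. Setting this equal to demand: 448 - 9Pb = -131 + 8Pb, so Pb = 579/17.
Sellers receive Ps = 579/17 + 6 = 681/17; Q' = 448 − 9·(579/17) = 2405/17.
Buyers' price falls by P* − Pb = 627/17 − 579/17 = 48/17; sellers' price rises by Ps − P* = 681/17 − 627/17 = 54/17.
So producers capture (54/17)/6 = 9/17 of each unit of subsidy.

Producer share = 9/17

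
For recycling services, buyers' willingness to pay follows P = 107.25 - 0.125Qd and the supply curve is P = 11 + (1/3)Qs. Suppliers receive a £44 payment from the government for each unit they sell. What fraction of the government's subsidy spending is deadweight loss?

DWL / government spending = 8/51

Pre-subsidy: 107.25 - 0.125Q = 11 + (1/3)Q gives Q* = 210 and P* = 81.
With the subsidy, sellers receive Ps = Pb + 44 for each unit, where Pb is the price buyers pay.
On the curves, Pb = 107.25 - 0.125Q and Ps = 11 + (1/3)Q; the wedge Ps − Pb = 44 gives 11 + (1/3)Q − (107.25 - 0.125Q) = 44, so Q' = 306.
Then Pb = 107.25 − 0.125·306 = 69 and Ps = 11 + (1/3)·306 = 113.
ΔCS = ½(210 + 306)(81 − 69) = 3096; ΔPS = ½(210 + 306)(113 − 81) = 8256.
Government spending = 44 × 306 = 13464.
DWL = ½ × 44 × (306 − 210) = 2112; fraction = 2112 / 13464 = 8/51.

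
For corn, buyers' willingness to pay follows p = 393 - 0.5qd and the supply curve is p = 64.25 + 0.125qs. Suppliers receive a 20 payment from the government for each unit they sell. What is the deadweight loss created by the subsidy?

Pre-subsidy: 393 - 0.5q = 64.25 + 0.125q gives q* = 526 and p* = 130.
With the subsidy, sellers receive ps = pb + 20 for each unit, where pb is the price buyers pay.
On the curves, pb = 393 - 0.5q and ps = 64.25 + 0.125q; the wedge ps − pb = 20 gives 64.25 + 0.125q − (393 - 0.5q) = 20, so q' = 558.
Then pb = 393 − 0.5·558 = 114 and ps = 64.25 + 0.125·558 = 134.
The subsidy expands output by 558 − 526 = 32 past the efficient level; on those units the gap between marginal cost and willingness to pay runs from 0 up to 20.
DWL = ½ × 20 × 32 = 320.

Deadweight loss = 320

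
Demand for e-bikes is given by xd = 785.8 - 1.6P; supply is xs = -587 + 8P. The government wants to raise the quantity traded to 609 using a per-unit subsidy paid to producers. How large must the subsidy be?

At x = 609, invert demand for the buyer price: Pb = (785.8 − 609)/1.6 = 110.5; invert supply for the seller price: Ps = (609 − (-587))/8 = 149.5.
The subsidy must fill the gap: s = Ps − Pb = 149.5 − 110.5 = 39.

Required subsidy s = 39 per unit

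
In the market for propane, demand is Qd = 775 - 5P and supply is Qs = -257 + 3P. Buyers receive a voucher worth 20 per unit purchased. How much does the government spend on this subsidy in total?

Government cost = 3350

Pre-subsidy: 775 - 5P = -257 + 3P gives P* = 129, Q* = 130.
With the rebate, buyers effectively pay Pb = Ps − 20, where Ps is the price sellers receive.
Demand in terms of Ps becomes Qd = 775 − 5(Ps − 20) = 875 - 5Ps. Setting this equal to supply: 875 - 5Ps = -257 + 3Ps, so Ps = 141.5.
Buyers pay Pb = 141.5 − 20 = 121.5; Q' = -257 + 3·141.5 = 167.5.
Government outlay = subsidy × quantity = 20 × 167.5 = 3350.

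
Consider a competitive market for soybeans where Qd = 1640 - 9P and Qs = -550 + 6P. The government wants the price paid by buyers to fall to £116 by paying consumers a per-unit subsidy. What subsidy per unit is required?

At a buyer price of 116, quantity demanded is 1640 − 9·116 = 596.
Sellers supply 596 only when they receive Ps with -550 + 6·Ps = 596, i.e. Ps = 191.
s = Ps − Pb = 191 − 116 = 75.

Required subsidy s = £75 per unit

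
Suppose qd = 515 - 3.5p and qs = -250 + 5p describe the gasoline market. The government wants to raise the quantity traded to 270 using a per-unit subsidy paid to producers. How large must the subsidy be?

Required subsidy s = 34 per unit

At q = 270, invert demand for the buyer price: pb = (515 − 270)/3.5 = 70; invert supply for the seller price: ps = (270 − (-250))/5 = 104.
The subsidy must fill the gap: s = ps − pb = 104 − 70 = 34.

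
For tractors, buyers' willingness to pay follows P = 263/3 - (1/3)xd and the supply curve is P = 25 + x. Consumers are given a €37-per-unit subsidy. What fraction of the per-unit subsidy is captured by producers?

Producer share = 0.75

Pre-subsidy: 263/3 - (1/3)x = 25 + x gives x* = 47 and P* = 72.
With the rebate, buyers effectively pay Pb = Ps − 37, where Ps is the price sellers receive.
On the curves, Pb = 263/3 - (1/3)x and Ps = 25 + x; the wedge Ps − Pb = 37 gives 25 + x − (263/3 - (1/3)x) = 37, so x' = 74.75.
Then Pb = 263/3 − (1/3)·74.75 = 62.75 and Ps = 25 + 1·74.75 = 99.75.
Buyers' price falls by P* − Pb = 72 − 62.75 = 9.25; sellers' price rises by Ps − P* = 99.75 − 72 = 27.75.
So producers capture 27.75/37 = 0.75 of each unit of subsidy.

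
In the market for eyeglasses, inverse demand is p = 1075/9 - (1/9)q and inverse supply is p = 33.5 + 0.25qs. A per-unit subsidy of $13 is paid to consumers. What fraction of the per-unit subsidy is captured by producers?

Producer share = 9/13

Pre-subsidy: 1075/9 - (1/9)q = 33.5 + 0.25q gives q* = 238 and p* = 93.
With the rebate, buyers effectively pay pb = ps − 13, where ps is the price sellers receive.
On the curves, pb = 1075/9 - (1/9)q and ps = 33.5 + 0.25q; the wedge ps − pb = 13 gives 33.5 + 0.25q − (1075/9 - (1/9)q) = 13, so q' = 274.
Then pb = 1075/9 − (1/9)·274 = 89 and ps = 33.5 + 0.25·274 = 102.
Buyers' price falls by p* − pb = 93 − 89 = 4; sellers' price rises by ps − p* = 102 − 93 = 9.
So producers capture 9/13 = 9/13 of each unit of subsidy.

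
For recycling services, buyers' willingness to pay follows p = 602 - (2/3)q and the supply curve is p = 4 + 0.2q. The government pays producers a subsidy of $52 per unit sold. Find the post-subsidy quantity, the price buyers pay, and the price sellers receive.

q' = 750; buyers pay $102; sellers receive $154

Pre-subsidy: 602 - (2/3)q = 4 + 0.2q gives q* = 690 and p* = 142.
With the subsidy, sellers receive ps = pb + 52 for each unit, where pb is the price buyers pay.
On the curves, pb = 602 - (2/3)q and ps = 4 + 0.2q; the wedge ps − pb = 52 gives 4 + 0.2q − (602 - (2/3)q) = 52, so q' = 750.
Then pb = 602 − (2/3)·750 = 102 and ps = 4 + 0.2·750 = 154.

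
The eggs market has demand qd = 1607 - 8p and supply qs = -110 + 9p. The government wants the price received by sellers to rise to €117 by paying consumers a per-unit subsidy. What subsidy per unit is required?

Required subsidy s = €34 per unit

At a seller price of 117, quantity supplied is -110 + 9·117 = 943.
Buyers absorb 943 only when they pay pb with 1607 − 8·pb = 943, i.e. pb = 83.
s = ps − pb = 117 − 83 = 34.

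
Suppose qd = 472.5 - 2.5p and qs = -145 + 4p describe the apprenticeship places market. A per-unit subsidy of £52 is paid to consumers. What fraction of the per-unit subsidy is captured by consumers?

Consumer share = 8/13

Pre-subsidy: 472.5 - 2.5p = -145 + 4p gives p* = 95, q* = 235.
With the rebate, buyers effectively pay pb = ps − 52, where ps is the price sellers receive.
Demand in terms of ps becomes qd = 472.5 − 2.5(ps − 52) = 602.5 - 2.5ps. Setting this equal to supply: 602.5 - 2.5ps = -145 + 4ps, so ps = 115.
Buyers pay pb = 115 − 52 = 63; q' = -145 + 4·115 = 315.
Buyers' price falls by p* − pb = 95 − 63 = 32; sellers' price rises by ps − p* = 115 − 95 = 20.
So consumers capture 32/52 = 8/13 of each unit of subsidy.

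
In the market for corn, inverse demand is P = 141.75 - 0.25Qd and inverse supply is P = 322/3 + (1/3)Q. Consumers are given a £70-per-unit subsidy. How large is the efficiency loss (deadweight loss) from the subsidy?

Deadweight loss = £4200

Pre-subsidy: 141.75 - 0.25Q = 322/3 + (1/3)Q gives Q* = 59 and P* = 127.
With the rebate, buyers effectively pay Pb = Ps − 70, where Ps is the price sellers receive.
On the curves, Pb = 141.75 - 0.25Q and Ps = 322/3 + (1/3)Q; the wedge Ps − Pb = 70 gives 322/3 + (1/3)Q − (141.75 - 0.25Q) = 70, so Q' = 179.
Then Pb = 141.75 − 0.25·179 = 97 and Ps = 322/3 + (1/3)·179 = 167.
The subsidy expands output by 179 − 59 = 120 past the efficient level; on those units the gap between marginal cost and willingness to pay runs from 0 up to 70.
DWL = ½ × 70 × 120 = 4200.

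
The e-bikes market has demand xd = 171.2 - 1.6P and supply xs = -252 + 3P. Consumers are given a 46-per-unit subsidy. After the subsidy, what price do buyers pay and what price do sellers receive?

Buyers pay 62; sellers receive 108

Pre-subsidy: 171.2 - 1.6P = -252 + 3P gives P* = 92, x* = 24.
With the rebate, buyers effectively pay Pb = Ps − 46, where Ps is the price sellers receive.
Demand in terms of Ps becomes xd = 171.2 − 1.6(Ps − 46) = 244.8 - 1.6Ps. Setting this equal to supply: 244.8 - 1.6Ps = -252 + 3Ps, so Ps = 108.
Buyers pay Pb = 108 − 46 = 62; x' = -252 + 3·108 = 72.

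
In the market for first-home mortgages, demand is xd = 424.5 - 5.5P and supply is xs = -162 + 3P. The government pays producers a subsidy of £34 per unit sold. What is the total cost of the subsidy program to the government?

Pre-subsidy: 424.5 - 5.5P = -162 + 3P gives P* = 69, x* = 45.
With the subsidy, sellers receive Ps = Pb + 34 for each unit, where Pb is the price buyers pay.
Supply in terms of Pb becomes xs = -162 + 3(Pb + 34) = -60 + 3Pb. Setting this equal to demand: 424.5 - 5.5Pb = -60 + 3Pb, so Pb = 57.
Sellers receive Ps = 57 + 34 = 91; x' = 424.5 − 5.5·57 = 111.
Government outlay = subsidy × quantity = 34 × 111 = 3774.

Government cost = £3774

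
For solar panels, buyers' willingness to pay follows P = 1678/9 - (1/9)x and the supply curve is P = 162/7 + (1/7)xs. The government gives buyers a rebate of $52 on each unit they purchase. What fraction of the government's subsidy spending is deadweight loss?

Pre-subsidy: 1678/9 - (1/9)x = 162/7 + (1/7)x gives x* = 643 and P* = 115.
With the rebate, buyers effectively pay Pb = Ps − 52, where Ps is the price sellers receive.
On the curves, Pb = 1678/9 - (1/9)x and Ps = 162/7 + (1/7)x; the wedge Ps − Pb = 52 gives 162/7 + (1/7)x − (1678/9 - (1/9)x) = 52, so x' = 847.75.
Then Pb = 1678/9 − (1/9)·847.75 = 92.25 and Ps = 162/7 + (1/7)·847.75 = 144.25.
ΔCS = ½(643 + 847.75)(115 − 92.25) = 16957.28125; ΔPS = ½(643 + 847.75)(144.25 − 115) = 21802.21875.
Government spending = 52 × 847.75 = 44083.
DWL = ½ × 52 × (847.75 − 643) = 5323.5; fraction = 5323.5 / 44083 = 819/6782.

DWL / government spending = 819/6782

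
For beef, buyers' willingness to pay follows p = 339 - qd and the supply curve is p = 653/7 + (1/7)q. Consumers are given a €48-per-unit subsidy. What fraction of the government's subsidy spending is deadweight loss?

Pre-subsidy: 339 - q = 653/7 + (1/7)q gives q* = 215 and p* = 124.
With the rebate, buyers effectively pay pb = ps − 48, where ps is the price sellers receive.
On the curves, pb = 339 - q and ps = 653/7 + (1/7)q; the wedge ps − pb = 48 gives 653/7 + (1/7)q − (339 - q) = 48, so q' = 257.
Then pb = 339 − 1·257 = 82 and ps = 653/7 + (1/7)·257 = 130.
ΔCS = ½(215 + 257)(124 − 82) = 9912; ΔPS = ½(215 + 257)(130 − 124) = 1416.
Government spending = 48 × 257 = 12336.
DWL = ½ × 48 × (257 − 215) = 1008; fraction = 1008 / 12336 = 21/257.

DWL / government spending = 21/257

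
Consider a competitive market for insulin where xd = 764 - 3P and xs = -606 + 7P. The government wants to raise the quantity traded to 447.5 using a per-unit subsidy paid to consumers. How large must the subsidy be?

Required subsidy s = 45 per unit

At x = 447.5, invert demand for the buyer price: Pb = (764 − 447.5)/3 = 105.5; invert supply for the seller price: Ps = (447.5 − (-606))/7 = 150.5.
The subsidy must fill the gap: s = Ps − Pb = 150.5 − 105.5 = 45.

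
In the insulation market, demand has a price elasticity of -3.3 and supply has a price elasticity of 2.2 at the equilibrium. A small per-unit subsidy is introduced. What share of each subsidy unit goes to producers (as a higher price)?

For a small subsidy around the equilibrium, the benefit split depends on the relative slopes, which at a point are proportional to the elasticities.
Buyer share = εs/(εs + |εd|) = 2.2/(2.2 + 3.3) = 0.4; seller share = |εd|/(εs + |εd|) = 0.6.
So producers capture 0.6 of the subsidy.

Producer share = 0.6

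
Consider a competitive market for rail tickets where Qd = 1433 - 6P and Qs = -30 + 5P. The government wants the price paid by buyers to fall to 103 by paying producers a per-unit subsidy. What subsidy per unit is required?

Required subsidy s = 66 per unit

At a buyer price of 103, quantity demanded is 1433 − 6·103 = 815.
Sellers supply 815 only when they receive Ps with -30 + 5·Ps = 815, i.e. Ps = 169.
s = Ps − Pb = 169 − 103 = 66.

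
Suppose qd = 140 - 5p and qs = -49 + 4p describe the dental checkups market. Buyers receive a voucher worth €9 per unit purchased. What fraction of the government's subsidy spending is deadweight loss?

DWL / government spending = 2/11

Pre-subsidy: 140 - 5p = -49 + 4p gives p* = 21, q* = 35.
With the rebate, buyers effectively pay pb = ps − 9, where ps is the price sellers receive.
Demand in terms of ps becomes qd = 140 − 5(ps − 9) = 185 - 5ps. Setting this equal to supply: 185 - 5ps = -49 + 4ps, so ps = 26.
Buyers pay pb = 26 − 9 = 17; q' = -49 + 4·26 = 55.
ΔCS = ½(35 + 55)(21 − 17) = 180; ΔPS = ½(35 + 55)(26 − 21) = 225.
Government spending = 9 × 55 = 495.
DWL = ½ × 9 × (55 − 35) = 90; fraction = 90 / 495 = 2/11.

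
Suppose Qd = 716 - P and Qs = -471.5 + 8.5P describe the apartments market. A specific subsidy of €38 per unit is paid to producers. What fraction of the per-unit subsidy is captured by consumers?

Pre-subsidy: 716 - P = -471.5 + 8.5P gives P* = 125, Q* = 591.
With the subsidy, sellers receive Ps = Pb + 38 for each unit, where Pb is the price buyers pay.
Supply in terms of Pb becomes Qs = -471.5 + 8.5(Pb + 38) = -148.5 + 8.5Pb. Setting this equal to demand: 716 - Pb = -148.5 + 8.5Pb, so Pb = 91.
Sellers receive Ps = 91 + 38 = 129; Q' = 716 − 1·91 = 625.
Buyers' price falls by P* − Pb = 125 − 91 = 34; sellers' price rises by Ps − P* = 129 − 125 = 4.
So consumers capture 34/38 = 17/19 of each unit of subsidy.

Consumer share = 17/19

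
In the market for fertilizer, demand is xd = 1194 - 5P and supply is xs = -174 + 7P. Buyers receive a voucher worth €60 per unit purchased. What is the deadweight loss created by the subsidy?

Pre-subsidy: 1194 - 5P = -174 + 7P gives P* = 114, x* = 624.
With the rebate, buyers effectively pay Pb = Ps − 60, where Ps is the price sellers receive.
Demand in terms of Ps becomes xd = 1194 − 5(Ps − 60) = 1494 - 5Ps. Setting this equal to supply: 1494 - 5Ps = -174 + 7Ps, so Ps = 139.
Buyers pay Pb = 139 − 60 = 79; x' = -174 + 7·139 = 799.
The subsidy expands output by 799 − 624 = 175 past the efficient level; on those units the gap between marginal cost and willingness to pay runs from 0 up to 60.
DWL = ½ × 60 × 175 = 5250.

Deadweight loss = €5250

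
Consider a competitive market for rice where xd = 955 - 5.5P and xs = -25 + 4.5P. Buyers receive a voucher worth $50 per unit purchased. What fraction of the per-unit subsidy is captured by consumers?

Pre-subsidy: 955 - 5.5P = -25 + 4.5P gives P* = 98, x* = 416.
With the rebate, buyers effectively pay Pb = Ps − 50, where Ps is the price sellers receive.
Demand in terms of Ps becomes xd = 955 − 5.5(Ps − 50) = 1230 - 5.5Ps. Setting this equal to supply: 1230 - 5.5Ps = -25 + 4.5Ps, so Ps = 125.5.
Buyers pay Pb = 125.5 − 50 = 75.5; x' = -25 + 4.5·125.5 = 539.75.
Buyers' price falls by P* − Pb = 98 − 75.5 = 22.5; sellers' price rises by Ps − P* = 125.5 − 98 = 27.5.
So consumers capture 22.5/50 = 0.45 of each unit of subsidy.

Consumer share = 0.45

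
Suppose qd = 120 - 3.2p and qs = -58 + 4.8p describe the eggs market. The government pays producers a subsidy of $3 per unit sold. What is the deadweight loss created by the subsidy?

Pre-subsidy: 120 - 3.2p = -58 + 4.8p gives p* = 22.25, q* = 48.8.
With the subsidy, sellers receive ps = pb + 3 for each unit, where pb is the price buyers pay.
Supply in terms of pb becomes qs = -58 + 4.8(pb + 3) = -43.6 + 4.8pb. Setting this equal to demand: 120 - 3.2pb = -43.6 + 4.8pb, so pb = 20.45.
Sellers receive ps = 20.45 + 3 = 23.45; q' = 120 − 3.2·20.45 = 54.56.
The subsidy expands output by 54.56 − 48.8 = 5.76 past the efficient level; on those units the gap between marginal cost and willingness to pay runs from 0 up to 3.
DWL = ½ × 3 × 5.76 = 8.64.

Deadweight loss = $8.64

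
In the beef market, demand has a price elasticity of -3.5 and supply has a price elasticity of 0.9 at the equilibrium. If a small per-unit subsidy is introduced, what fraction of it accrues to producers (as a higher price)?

Producer share = 35/44

For a small subsidy around the equilibrium, the benefit split depends on the relative slopes, which at a point are proportional to the elasticities.
Buyer share = εs/(εs + |εd|) = 0.9/(0.9 + 3.5) = 9/44; seller share = |εd|/(εs + |εd|) = 35/44.
So producers capture 35/44 of the subsidy.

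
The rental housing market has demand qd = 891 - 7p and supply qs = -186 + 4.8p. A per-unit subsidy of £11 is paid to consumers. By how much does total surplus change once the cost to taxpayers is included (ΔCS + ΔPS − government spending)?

Net change in total surplus = -10164/59

Pre-subsidy: 891 - 7p = -186 + 4.8p gives p* = 5385/59, q* = 14874/59.
With the rebate, buyers effectively pay pb = ps − 11, where ps is the price sellers receive.
Demand in terms of ps becomes qd = 891 − 7(ps − 11) = 968 - 7ps. Setting this equal to supply: 968 - 7ps = -186 + 4.8ps, so ps = 5770/59.
Buyers pay pb = 5770/59 − 11 = 5121/59; q' = -186 + 4.8·(5770/59) = 16722/59.
ΔCS = ½(14874/59 + 16722/59)(5385/59 − 5121/59) = 4170672/3481; ΔPS = ½(14874/59 + 16722/59)(5770/59 − 5385/59) = 6082230/3481.
Government spending = 11 × 16722/59 = 183942/59.
Net change = 4170672/3481 + 6082230/3481 − 183942/59 = -10164/59. The loss equals the DWL triangle ½·11·1848/59.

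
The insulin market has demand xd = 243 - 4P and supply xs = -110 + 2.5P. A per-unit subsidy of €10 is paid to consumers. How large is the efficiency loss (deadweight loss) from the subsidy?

Pre-subsidy: 243 - 4P = -110 + 2.5P gives P* = 706/13, x* = 335/13.
With the rebate, buyers effectively pay Pb = Ps − 10, where Ps is the price sellers receive.
Demand in terms of Ps becomes xd = 243 − 4(Ps − 10) = 283 - 4Ps. Setting this equal to supply: 283 - 4Ps = -110 + 2.5Ps, so Ps = 786/13.
Buyers pay Pb = 786/13 − 10 = 656/13; x' = -110 + 2.5·(786/13) = 535/13.
The subsidy expands output by 535/13 − 335/13 = 200/13 past the efficient level; on those units the gap between marginal cost and willingness to pay runs from 0 up to 10.
DWL = ½ × 10 × 200/13 = 1000/13.

Deadweight loss = 1000/13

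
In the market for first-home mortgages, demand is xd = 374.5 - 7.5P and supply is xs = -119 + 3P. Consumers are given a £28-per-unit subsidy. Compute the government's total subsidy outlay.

Government cost = £2296

Pre-subsidy: 374.5 - 7.5P = -119 + 3P gives P* = 47, x* = 22.
With the rebate, buyers effectively pay Pb = Ps − 28, where Ps is the price sellers receive.
Demand in terms of Ps becomes xd = 374.5 − 7.5(Ps − 28) = 584.5 - 7.5Ps. Setting this equal to supply: 584.5 - 7.5Ps = -119 + 3Ps, so Ps = 67.
Buyers pay Pb = 67 − 28 = 39; x' = -119 + 3·67 = 82.
Government outlay = subsidy × quantity = 28 × 82 = 2296.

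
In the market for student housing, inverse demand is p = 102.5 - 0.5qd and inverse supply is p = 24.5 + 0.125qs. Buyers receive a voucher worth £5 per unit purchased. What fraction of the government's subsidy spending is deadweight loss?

Pre-subsidy: 102.5 - 0.5q = 24.5 + 0.125q gives q* = 124.8 and p* = 40.1.
With the rebate, buyers effectively pay pb = ps − 5, where ps is the price sellers receive.
On the curves, pb = 102.5 - 0.5q and ps = 24.5 + 0.125q; the wedge ps − pb = 5 gives 24.5 + 0.125q − (102.5 - 0.5q) = 5, so q' = 132.8.
Then pb = 102.5 − 0.5·132.8 = 36.1 and ps = 24.5 + 0.125·132.8 = 41.1.
ΔCS = ½(124.8 + 132.8)(40.1 − 36.1) = 515.2; ΔPS = ½(124.8 + 132.8)(41.1 − 40.1) = 128.8.
Government spending = 5 × 132.8 = 664.
DWL = ½ × 5 × (132.8 − 124.8) = 20; fraction = 20 / 664 = 5/166.

DWL / government spending = 5/166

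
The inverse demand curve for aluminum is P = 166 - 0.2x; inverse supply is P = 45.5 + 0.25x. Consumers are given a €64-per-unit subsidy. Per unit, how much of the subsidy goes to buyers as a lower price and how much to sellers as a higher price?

Pre-subsidy: 166 - 0.2x = 45.5 + 0.25x gives x* = 2410/9 and P* = 1012/9.
With the rebate, buyers effectively pay Pb = Ps − 64, where Ps is the price sellers receive.
On the curves, Pb = 166 - 0.2x and Ps = 45.5 + 0.25x; the wedge Ps − Pb = 64 gives 45.5 + 0.25x − (166 - 0.2x) = 64, so x' = 410.
Then Pb = 166 − 0.2·410 = 84 and Ps = 45.5 + 0.25·410 = 148.
Buyers' price falls by P* − Pb = 1012/9 − 84 = 256/9; sellers' price rises by Ps − P* = 148 − 1012/9 = 320/9.

Buyers gain 256/9 per unit; sellers gain 320/9 per unit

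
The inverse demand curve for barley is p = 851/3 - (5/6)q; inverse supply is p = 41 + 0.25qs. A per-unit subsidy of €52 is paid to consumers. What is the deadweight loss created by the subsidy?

Deadweight loss = €1248

Pre-subsidy: 851/3 - (5/6)q = 41 + 0.25q gives q* = 224 and p* = 97.
With the rebate, buyers effectively pay pb = ps − 52, where ps is the price sellers receive.
On the curves, pb = 851/3 - (5/6)q and ps = 41 + 0.25q; the wedge ps − pb = 52 gives 41 + 0.25q − (851/3 - (5/6)q) = 52, so q' = 272.
Then pb = 851/3 − (5/6)·272 = 57 and ps = 41 + 0.25·272 = 109.
The subsidy expands output by 272 − 224 = 48 past the efficient level; on those units the gap between marginal cost and willingness to pay runs from 0 up to 52.
DWL = ½ × 52 × 48 = 1248.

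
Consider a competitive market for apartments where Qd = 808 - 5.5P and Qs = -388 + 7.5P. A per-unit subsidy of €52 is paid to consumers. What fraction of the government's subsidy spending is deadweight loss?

DWL / government spending = 165/934

Pre-subsidy: 808 - 5.5P = -388 + 7.5P gives P* = 92, Q* = 302.
With the rebate, buyers effectively pay Pb = Ps − 52, where Ps is the price sellers receive.
Demand in terms of Ps becomes Qd = 808 − 5.5(Ps − 52) = 1094 - 5.5Ps. Setting this equal to supply: 1094 - 5.5Ps = -388 + 7.5Ps, so Ps = 114.
Buyers pay Pb = 114 − 52 = 62; Q' = -388 + 7.5·114 = 467.
ΔCS = ½(302 + 467)(92 − 62) = 11535; ΔPS = ½(302 + 467)(114 − 92) = 8459.
Government spending = 52 × 467 = 24284.
DWL = ½ × 52 × (467 − 302) = 4290; fraction = 4290 / 24284 = 165/934.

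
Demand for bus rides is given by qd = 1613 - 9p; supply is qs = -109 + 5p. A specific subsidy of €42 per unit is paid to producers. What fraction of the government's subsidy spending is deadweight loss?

Pre-subsidy: 1613 - 9p = -109 + 5p gives p* = 123, q* = 506.
With the subsidy, sellers receive ps = pb + 42 for each unit, where pb is the price buyers pay.
Supply in terms of pb becomes qs = -109 + 5(pb + 42) = 101 + 5pb. Setting this equal to demand: 1613 - 9pb = 101 + 5pb, so pb = 108.
Sellers receive ps = 108 + 42 = 150; q' = 1613 − 9·108 = 641.
ΔCS = ½(506 + 641)(123 − 108) = 8602.5; ΔPS = ½(506 + 641)(150 − 123) = 15484.5.
Government spending = 42 × 641 = 26922.
DWL = ½ × 42 × (641 − 506) = 2835; fraction = 2835 / 26922 = 135/1282.

DWL / government spending = 135/1282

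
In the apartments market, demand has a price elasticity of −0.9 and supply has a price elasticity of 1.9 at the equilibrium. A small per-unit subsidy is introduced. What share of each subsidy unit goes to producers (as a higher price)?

Producer share = 9/28

For a small subsidy around the equilibrium, the benefit split depends on the relative slopes, which at a point are proportional to the elasticities.
Buyer share = εs/(εs + |εd|) = 1.9/(1.9 + 0.9) = 19/28; seller share = |εd|/(εs + |εd|) = 9/28.
So producers capture 9/28 of the subsidy.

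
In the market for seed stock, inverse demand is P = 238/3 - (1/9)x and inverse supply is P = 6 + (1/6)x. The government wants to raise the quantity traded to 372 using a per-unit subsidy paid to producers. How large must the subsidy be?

Required subsidy s = 30 per unit

At x = 372, from the demand curve buyers pay Pb = 238/3 − (1/9)·372 = 38; from the supply curve sellers need Ps = 6 + (1/6)·372 = 68.
The subsidy must fill the gap: s = Ps − Pb = 68 − 38 = 30.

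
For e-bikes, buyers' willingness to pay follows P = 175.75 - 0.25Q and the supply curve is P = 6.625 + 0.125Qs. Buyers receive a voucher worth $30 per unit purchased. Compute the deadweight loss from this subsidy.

Pre-subsidy: 175.75 - 0.25Q = 6.625 + 0.125Q gives Q* = 451 and P* = 63.
With the rebate, buyers effectively pay Pb = Ps − 30, where Ps is the price sellers receive.
On the curves, Pb = 175.75 - 0.25Q and Ps = 6.625 + 0.125Q; the wedge Ps − Pb = 30 gives 6.625 + 0.125Q − (175.75 - 0.25Q) = 30, so Q' = 531.
Then Pb = 175.75 − 0.25·531 = 43 and Ps = 6.625 + 0.125·531 = 73.
The subsidy expands output by 531 − 451 = 80 past the efficient level; on those units the gap between marginal cost and willingness to pay runs from 0 up to 30.
DWL = ½ × 30 × 80 = 1200.

Deadweight loss = $1200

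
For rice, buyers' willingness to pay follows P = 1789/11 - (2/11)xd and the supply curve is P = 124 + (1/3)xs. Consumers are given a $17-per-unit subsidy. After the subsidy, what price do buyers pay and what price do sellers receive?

Pre-subsidy: 1789/11 - (2/11)x = 124 + (1/3)x gives x* = 75 and P* = 149.
With the rebate, buyers effectively pay Pb = Ps − 17, where Ps is the price sellers receive.
On the curves, Pb = 1789/11 - (2/11)x and Ps = 124 + (1/3)x; the wedge Ps − Pb = 17 gives 124 + (1/3)x − (1789/11 - (2/11)x) = 17, so x' = 108.
Then Pb = 1789/11 − (2/11)·108 = 143 and Ps = 124 + (1/3)·108 = 160.

Buyers pay $143; sellers receive $160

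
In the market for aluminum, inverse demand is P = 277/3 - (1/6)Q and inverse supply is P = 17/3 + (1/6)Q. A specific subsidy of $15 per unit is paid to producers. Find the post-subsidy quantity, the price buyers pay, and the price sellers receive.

Q' = 305; buyers pay $41.5; sellers receive $56.5

Pre-subsidy: 277/3 - (1/6)Q = 17/3 + (1/6)Q gives Q* = 260 and P* = 49.
With the subsidy, sellers receive Ps = Pb + 15 for each unit, where Pb is the price buyers pay.
On the curves, Pb = 277/3 - (1/6)Q and Ps = 17/3 + (1/6)Q; the wedge Ps − Pb = 15 gives 17/3 + (1/6)Q − (277/3 - (1/6)Q) = 15, so Q' = 305.
Then Pb = 277/3 − (1/6)·305 = 41.5 and Ps = 17/3 + (1/6)·305 = 56.5.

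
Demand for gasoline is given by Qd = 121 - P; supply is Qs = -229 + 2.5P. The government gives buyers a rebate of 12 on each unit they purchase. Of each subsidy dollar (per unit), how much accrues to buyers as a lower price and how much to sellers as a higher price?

Pre-subsidy: 121 - P = -229 + 2.5P gives P* = 100, Q* = 21.
With the rebate, buyers effectively pay Pb = Ps − 12, where Ps is the price sellers receive.
Demand in terms of Ps becomes Qd = 121 − 1(Ps − 12) = 133 - Ps. Setting this equal to supply: 133 - Ps = -229 + 2.5Ps, so Ps = 724/7.
Buyers pay Pb = 724/7 − 12 = 640/7; Q' = -229 + 2.5·(724/7) = 207/7.
Buyers' price falls by P* − Pb = 100 − 640/7 = 60/7; sellers' price rises by Ps − P* = 724/7 − 100 = 24/7.

Buyers gain 60/7 per unit; sellers gain 24/7 per unit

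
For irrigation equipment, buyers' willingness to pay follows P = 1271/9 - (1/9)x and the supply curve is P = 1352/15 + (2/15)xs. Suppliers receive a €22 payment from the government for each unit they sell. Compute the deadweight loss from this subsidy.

Deadweight loss = €990

Pre-subsidy: 1271/9 - (1/9)x = 1352/15 + (2/15)x gives x* = 209 and P* = 118.
With the subsidy, sellers receive Ps = Pb + 22 for each unit, where Pb is the price buyers pay.
On the curves, Pb = 1271/9 - (1/9)x and Ps = 1352/15 + (2/15)x; the wedge Ps − Pb = 22 gives 1352/15 + (2/15)x − (1271/9 - (1/9)x) = 22, so x' = 299.
Then Pb = 1271/9 − (1/9)·299 = 108 and Ps = 1352/15 + (2/15)·299 = 130.
The subsidy expands output by 299 − 209 = 90 past the efficient level; on those units the gap between marginal cost and willingness to pay runs from 0 up to 22.
DWL = ½ × 22 × 90 = 990.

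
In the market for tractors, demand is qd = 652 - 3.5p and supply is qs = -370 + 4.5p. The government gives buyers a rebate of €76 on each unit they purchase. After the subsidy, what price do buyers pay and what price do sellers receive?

Buyers pay €85; sellers receive €161

Pre-subsidy: 652 - 3.5p = -370 + 4.5p gives p* = 127.75, q* = 204.875.
With the rebate, buyers effectively pay pb = ps − 76, where ps is the price sellers receive.
Demand in terms of ps becomes qd = 652 − 3.5(ps − 76) = 918 - 3.5ps. Setting this equal to supply: 918 - 3.5ps = -370 + 4.5ps, so ps = 161.
Buyers pay pb = 161 − 76 = 85; q' = -370 + 4.5·161 = 354.5.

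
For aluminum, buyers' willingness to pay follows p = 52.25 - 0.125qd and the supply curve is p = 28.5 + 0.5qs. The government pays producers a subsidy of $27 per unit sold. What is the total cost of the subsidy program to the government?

Government cost = $2192.4

Pre-subsidy: 52.25 - 0.125q = 28.5 + 0.5q gives q* = 38 and p* = 47.5.
With the subsidy, sellers receive ps = pb + 27 for each unit, where pb is the price buyers pay.
On the curves, pb = 52.25 - 0.125q and ps = 28.5 + 0.5q; the wedge ps − pb = 27 gives 28.5 + 0.5q − (52.25 - 0.125q) = 27, so q' = 81.2.
Then pb = 52.25 − 0.125·81.2 = 42.1 and ps = 28.5 + 0.5·81.2 = 69.1.
Government outlay = subsidy × quantity = 27 × 81.2 = 2192.4.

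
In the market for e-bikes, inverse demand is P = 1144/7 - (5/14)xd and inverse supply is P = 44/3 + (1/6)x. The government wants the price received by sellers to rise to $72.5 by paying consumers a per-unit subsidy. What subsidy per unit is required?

Required subsidy s = $33 per unit

At a seller price of 72.5, quantity supplied is -88 + 6·72.5 = 347.
Buyers absorb 347 only when they pay Pb = 1144/7 − (5/14)·347 = 39.5.
s = Ps − Pb = 72.5 − 39.5 = 33.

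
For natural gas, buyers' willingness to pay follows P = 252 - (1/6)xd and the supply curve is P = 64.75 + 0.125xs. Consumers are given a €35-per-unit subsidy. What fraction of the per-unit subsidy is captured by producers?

Producer share = 3/7

Pre-subsidy: 252 - (1/6)x = 64.75 + 0.125x gives x* = 642 and P* = 145.
With the rebate, buyers effectively pay Pb = Ps − 35, where Ps is the price sellers receive.
On the curves, Pb = 252 - (1/6)x and Ps = 64.75 + 0.125x; the wedge Ps − Pb = 35 gives 64.75 + 0.125x − (252 - (1/6)x) = 35, so x' = 762.
Then Pb = 252 − (1/6)·762 = 125 and Ps = 64.75 + 0.125·762 = 160.
Buyers' price falls by P* − Pb = 145 − 125 = 20; sellers' price rises by Ps − P* = 160 − 145 = 15.
So producers capture 15/35 = 3/7 of each unit of subsidy.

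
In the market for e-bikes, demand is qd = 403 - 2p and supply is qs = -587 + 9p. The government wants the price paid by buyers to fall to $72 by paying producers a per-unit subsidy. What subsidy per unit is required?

At a buyer price of 72, quantity demanded is 403 − 2·72 = 259.
Sellers supply 259 only when they receive ps with -587 + 9·ps = 259, i.e. ps = 94.
s = ps − pb = 94 − 72 = 22.

Required subsidy s = $22 per unit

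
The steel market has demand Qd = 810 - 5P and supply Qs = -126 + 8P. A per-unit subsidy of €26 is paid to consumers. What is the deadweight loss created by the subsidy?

Deadweight loss = €1040

Pre-subsidy: 810 - 5P = -126 + 8P gives P* = 72, Q* = 450.
With the rebate, buyers effectively pay Pb = Ps − 26, where Ps is the price sellers receive.
Demand in terms of Ps becomes Qd = 810 − 5(Ps − 26) = 940 - 5Ps. Setting this equal to supply: 940 - 5Ps = -126 + 8Ps, so Ps = 82.
Buyers pay Pb = 82 − 26 = 56; Q' = -126 + 8·82 = 530.
The subsidy expands output by 530 − 450 = 80 past the efficient level; on those units the gap between marginal cost and willingness to pay runs from 0 up to 26.
DWL = ½ × 26 × 80 = 1040.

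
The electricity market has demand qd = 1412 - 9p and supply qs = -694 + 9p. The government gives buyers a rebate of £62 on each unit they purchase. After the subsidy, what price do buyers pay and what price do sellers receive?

Pre-subsidy: 1412 - 9p = -694 + 9p gives p* = 117, q* = 359.
With the rebate, buyers effectively pay pb = ps − 62, where ps is the price sellers receive.
Demand in terms of ps becomes qd = 1412 − 9(ps − 62) = 1970 - 9ps. Setting this equal to supply: 1970 - 9ps = -694 + 9ps, so ps = 148.
Buyers pay pb = 148 − 62 = 86; q' = -694 + 9·148 = 638.

Buyers pay £86; sellers receive £148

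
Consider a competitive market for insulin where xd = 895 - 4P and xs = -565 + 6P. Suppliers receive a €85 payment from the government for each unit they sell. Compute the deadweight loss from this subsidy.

Pre-subsidy: 895 - 4P = -565 + 6P gives P* = 146, x* = 311.
With the subsidy, sellers receive Ps = Pb + 85 for each unit, where Pb is the price buyers pay.
Supply in terms of Pb becomes xs = -565 + 6(Pb + 85) = -55 + 6Pb. Setting this equal to demand: 895 - 4Pb = -55 + 6Pb, so Pb = 95.
Sellers receive Ps = 95 + 85 = 180; x' = 895 − 4·95 = 515.
The subsidy expands output by 515 − 311 = 204 past the efficient level; on those units the gap between marginal cost and willingness to pay runs from 0 up to 85.
DWL = ½ × 85 × 204 = 8670.

Deadweight loss = €8670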